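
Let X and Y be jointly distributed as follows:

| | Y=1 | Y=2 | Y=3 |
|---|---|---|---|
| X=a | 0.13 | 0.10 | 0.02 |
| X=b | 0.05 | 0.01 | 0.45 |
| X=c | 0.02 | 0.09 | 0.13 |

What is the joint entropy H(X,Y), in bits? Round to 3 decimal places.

2.437 bits

H(X,Y) = −Σ p(x,y)·log₂ p(x,y) over all 9 cells.
  cell (a,1): −0.13·log₂0.13 = 0.3826
  cell (a,2): −0.10·log₂0.10 = 0.3322
  cell (a,3): −0.02·log₂0.02 = 0.1129
  cell (b,1): −0.05·log₂0.05 = 0.2161
  cell (b,2): −0.01·log₂0.01 = 0.0664
  cell (b,3): −0.45·log₂0.45 = 0.5184
  cell (c,1): −0.02·log₂0.02 = 0.1129
  cell (c,2): −0.09·log₂0.09 = 0.3127
  cell (c,3): −0.13·log₂0.13 = 0.3826
Sum = 2.437 bits.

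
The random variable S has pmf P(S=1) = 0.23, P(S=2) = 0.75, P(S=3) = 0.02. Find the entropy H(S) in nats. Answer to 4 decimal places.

H(S) = −Σ p·ln p.
  −(0.23)·ln(0.23) = 0.33803
  −(0.75)·ln(0.75) = 0.21576
  −(0.02)·ln(0.02) = 0.07824
Sum: 0.33803 + 0.21576 + 0.07824 = 0.6320 nats.

0.6320 nats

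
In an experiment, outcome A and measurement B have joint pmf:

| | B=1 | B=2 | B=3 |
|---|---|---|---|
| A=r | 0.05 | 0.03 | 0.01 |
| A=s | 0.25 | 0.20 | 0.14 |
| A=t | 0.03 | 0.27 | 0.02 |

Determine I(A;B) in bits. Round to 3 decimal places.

Marginals: p(A) = (0.0900, 0.5900, 0.3200), p(B) = (0.3300, 0.5000, 0.1700).
I(A;B) = Σ p(x,y)·log₂[p(x,y)/(p(x)p(y))].
  (r,1): 0.05·log₂(1.6835) = 0.0376
  (r,2): 0.03·log₂(0.6667) = -0.0175
  (r,3): 0.01·log₂(0.6536) = -0.0061
  (s,1): 0.25·log₂(1.2840) = 0.0902
  (s,2): 0.20·log₂(0.6780) = -0.1121
  (s,3): 0.14·log₂(1.3958) = 0.0674
  (t,1): 0.03·log₂(0.2841) = -0.0545
  (t,2): 0.27·log₂(1.6875) = 0.2038
  (t,3): 0.02·log₂(0.3676) = -0.0289
Sum = 0.180 bits.

0.180 bits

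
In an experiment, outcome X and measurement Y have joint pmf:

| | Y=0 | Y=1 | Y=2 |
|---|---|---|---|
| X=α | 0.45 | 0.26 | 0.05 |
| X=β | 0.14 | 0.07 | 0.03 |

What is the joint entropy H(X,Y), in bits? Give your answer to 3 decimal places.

H(X,Y) = −Σ p(x,y)·log₂ p(x,y) over all 6 cells.
  cell (α,0): −0.45·log₂0.45 = 0.5184
  cell (α,1): −0.26·log₂0.26 = 0.5053
  cell (α,2): −0.05·log₂0.05 = 0.2161
  cell (β,0): −0.14·log₂0.14 = 0.3971
  cell (β,1): −0.07·log₂0.07 = 0.2686
  cell (β,2): −0.03·log₂0.03 = 0.1518
Sum = 2.057 bits.

2.057 bits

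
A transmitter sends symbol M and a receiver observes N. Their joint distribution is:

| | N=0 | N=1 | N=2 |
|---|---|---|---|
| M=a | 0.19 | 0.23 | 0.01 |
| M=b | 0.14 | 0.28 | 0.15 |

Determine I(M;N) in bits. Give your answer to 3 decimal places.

Marginals: p(M) = (0.4300, 0.5700), p(N) = (0.3300, 0.5100, 0.1600).
I(M;N) = H(M) + H(N) − H(M,N).
H(M) = 0.9858, H(N) = 1.4463, H(M,N) = 2.3312.
I(M;N) = 0.9858 + 1.4463 − 2.3312 = 0.101 bits.

0.101 bits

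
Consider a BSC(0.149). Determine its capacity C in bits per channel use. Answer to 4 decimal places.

0.3927 bits

Binary symmetric channel: C = 1 − h₂(ε) where h₂ is the binary entropy function.
h₂(0.149) = −0.149·log₂0.149 − 0.851·log₂0.851 = 0.6073.
C = 1 − 0.6073 = 0.3927 bits per channel use.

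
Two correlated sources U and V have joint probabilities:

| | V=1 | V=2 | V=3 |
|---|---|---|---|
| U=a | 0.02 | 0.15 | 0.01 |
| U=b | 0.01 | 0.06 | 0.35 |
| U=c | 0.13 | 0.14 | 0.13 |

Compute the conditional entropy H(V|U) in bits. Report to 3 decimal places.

Marginals: p(U) = (0.1800, 0.4200, 0.4000), p(V) = (0.1600, 0.3500, 0.4900).
H(V|U) = Σ p(U) · H(V|U=·).
  U=a: p=0.1800, H(V|U=a) = 0.8031
  U=b: p=0.4200, H(V|U=b) = 0.7486
  U=c: p=0.4000, H(V|U=c) = 1.5841
Weighted sum = 1.093 bits.

1.093 bits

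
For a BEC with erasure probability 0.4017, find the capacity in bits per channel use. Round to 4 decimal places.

Binary erasure channel: capacity C = 1 − ε.
C = 1 − 0.4017 = 0.5983 bits per channel use.

0.5983 bits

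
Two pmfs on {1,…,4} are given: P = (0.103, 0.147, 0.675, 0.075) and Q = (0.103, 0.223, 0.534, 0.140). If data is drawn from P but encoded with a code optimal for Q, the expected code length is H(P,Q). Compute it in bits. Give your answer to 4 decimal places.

1.4797 bits

H(P,Q) = −Σ p·log₂ q.
  −0.103·log₂(0.103) = 0.33777
  −0.147·log₂(0.223) = 0.31824
  −0.675·log₂(0.534) = 0.61093
  −0.075·log₂(0.140) = 0.21274
H(P,Q) = 1.4797 bits.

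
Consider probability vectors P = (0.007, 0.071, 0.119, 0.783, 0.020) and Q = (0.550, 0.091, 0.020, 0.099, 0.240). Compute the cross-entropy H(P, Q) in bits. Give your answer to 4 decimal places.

H(P,Q) = −Σ p·log₂ q.
  −0.007·log₂(0.550) = 0.00604
  −0.071·log₂(0.091) = 0.24552
  −0.119·log₂(0.020) = 0.67162
  −0.783·log₂(0.099) = 2.61242
  −0.020·log₂(0.240) = 0.04118
H(P,Q) = 3.5768 bits.

3.5768 bits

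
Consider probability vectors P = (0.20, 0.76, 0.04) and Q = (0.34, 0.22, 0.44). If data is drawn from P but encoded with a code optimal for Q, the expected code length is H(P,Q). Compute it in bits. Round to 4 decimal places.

2.0188 bits

H(P,Q) = −Σ p·log₂ q.
  −0.20·log₂(0.34) = 0.31128
  −0.76·log₂(0.22) = 1.66016
  −0.04·log₂(0.44) = 0.04738
H(P,Q) = 2.0188 bits.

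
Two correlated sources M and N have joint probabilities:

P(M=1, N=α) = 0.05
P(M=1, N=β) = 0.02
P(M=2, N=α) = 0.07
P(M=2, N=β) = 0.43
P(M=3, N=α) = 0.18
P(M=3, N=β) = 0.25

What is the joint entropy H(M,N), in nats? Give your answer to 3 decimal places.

1.432 nats

H(M,N) = −Σ p(x,y)·ln p(x,y) over all 6 cells.
  cell (1,α): −0.05·ln0.05 = 0.1498
  cell (1,β): −0.02·ln0.02 = 0.0782
  cell (2,α): −0.07·ln0.07 = 0.1861
  cell (2,β): −0.43·ln0.43 = 0.3629
  cell (3,α): −0.18·ln0.18 = 0.3087
  cell (3,β): −0.25·ln0.25 = 0.3466
Sum = 1.432 nats.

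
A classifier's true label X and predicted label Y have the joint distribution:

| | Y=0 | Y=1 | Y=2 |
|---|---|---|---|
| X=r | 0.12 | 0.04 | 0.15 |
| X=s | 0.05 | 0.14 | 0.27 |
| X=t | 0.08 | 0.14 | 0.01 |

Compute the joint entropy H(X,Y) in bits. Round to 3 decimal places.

2.842 bits

H(X,Y) = −Σ p(x,y)·log₂ p(x,y) over all 9 cells.
  cell (r,0): −0.12·log₂0.12 = 0.3671
  cell (r,1): −0.04·log₂0.04 = 0.1858
  cell (r,2): −0.15·log₂0.15 = 0.4105
  cell (s,0): −0.05·log₂0.05 = 0.2161
  cell (s,1): −0.14·log₂0.14 = 0.3971
  cell (s,2): −0.27·log₂0.27 = 0.5100
  cell (t,0): −0.08·log₂0.08 = 0.2915
  cell (t,1): −0.14·log₂0.14 = 0.3971
  cell (t,2): −0.01·log₂0.01 = 0.0664
Sum = 2.842 bits.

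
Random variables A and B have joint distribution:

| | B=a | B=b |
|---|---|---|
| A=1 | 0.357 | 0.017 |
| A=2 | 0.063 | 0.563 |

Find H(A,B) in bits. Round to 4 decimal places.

H(A,B) = −Σ p(x,y)·log₂ p(x,y) over all 4 cells.
  cell (1,a): −0.357·log₂0.357 = 0.53050
  cell (1,b): −0.017·log₂0.017 = 0.09993
  cell (2,a): −0.063·log₂0.063 = 0.25128
  cell (2,b): −0.563·log₂0.563 = 0.46661
Sum = 1.3483 bits.

1.3483 bits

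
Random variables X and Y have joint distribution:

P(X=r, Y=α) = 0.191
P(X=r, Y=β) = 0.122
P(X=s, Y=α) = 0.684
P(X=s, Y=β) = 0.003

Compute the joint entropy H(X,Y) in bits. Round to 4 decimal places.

1.2264 bits

H(X,Y) = −Σ p(x,y)·log₂ p(x,y) over all 4 cells.
  cell (r,α): −0.191·log₂0.191 = 0.45618
  cell (r,β): −0.122·log₂0.122 = 0.37028
  cell (s,α): −0.684·log₂0.684 = 0.37479
  cell (s,β): −0.003·log₂0.003 = 0.02514
Sum = 1.2264 bits.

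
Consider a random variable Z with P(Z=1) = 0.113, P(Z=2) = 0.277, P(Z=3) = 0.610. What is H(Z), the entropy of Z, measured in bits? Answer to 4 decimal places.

1.3035 bits

H(Z) = −Σ p·log₂ p.
  −(0.113)·log₂(0.113) = 0.35545
  −(0.277)·log₂(0.277) = 0.51302
  −(0.610)·log₂(0.610) = 0.43500
Sum: 0.35545 + 0.51302 + 0.43500 = 1.3035 bits.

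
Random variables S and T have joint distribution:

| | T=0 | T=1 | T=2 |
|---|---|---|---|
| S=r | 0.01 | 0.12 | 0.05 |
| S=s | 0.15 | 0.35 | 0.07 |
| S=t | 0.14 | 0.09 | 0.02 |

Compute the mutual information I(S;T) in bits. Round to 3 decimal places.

Marginals: p(S) = (0.1800, 0.5700, 0.2500), p(T) = (0.3000, 0.5600, 0.1400).
I(S;T) = H(S) + H(T) − H(S,T).
H(S) = 1.4076, H(T) = 1.3866, H(S,T) = 2.6814.
I(S;T) = 1.4076 + 1.3866 − 2.6814 = 0.113 bits.

0.113 bits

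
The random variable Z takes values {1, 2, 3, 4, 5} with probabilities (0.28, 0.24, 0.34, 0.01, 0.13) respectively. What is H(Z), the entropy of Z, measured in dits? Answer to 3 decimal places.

H(Z) = −Σ p·log₁₀ p.
  −(0.28)·log₁₀(0.28) = 0.1548
  −(0.24)·log₁₀(0.24) = 0.1487
  −(0.34)·log₁₀(0.34) = 0.1593
  −(0.01)·log₁₀(0.01) = 0.0200
  −(0.13)·log₁₀(0.13) = 0.1152
Sum: 0.1548 + 0.1487 + 0.1593 + 0.0200 + 0.1152 = 0.598 dits.

0.598 dits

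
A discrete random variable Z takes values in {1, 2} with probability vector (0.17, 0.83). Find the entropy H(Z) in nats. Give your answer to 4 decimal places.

H(Z) = −Σ p·ln p.
  −(0.17)·ln(0.17) = 0.30123
  −(0.83)·ln(0.83) = 0.15465
Sum: 0.30123 + 0.15465 = 0.4559 nats.

0.4559 nats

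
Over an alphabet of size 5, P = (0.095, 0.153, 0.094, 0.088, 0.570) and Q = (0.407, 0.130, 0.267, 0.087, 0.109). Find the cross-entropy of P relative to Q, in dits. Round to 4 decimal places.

0.8686 dits

H(P,Q) = −Σ p·log₁₀ q.
  −0.095·log₁₀(0.407) = 0.03709
  −0.153·log₁₀(0.130) = 0.13557
  −0.094·log₁₀(0.267) = 0.05391
  −0.088·log₁₀(0.087) = 0.09332
  −0.570·log₁₀(0.109) = 0.54867
H(P,Q) = 0.8686 dits.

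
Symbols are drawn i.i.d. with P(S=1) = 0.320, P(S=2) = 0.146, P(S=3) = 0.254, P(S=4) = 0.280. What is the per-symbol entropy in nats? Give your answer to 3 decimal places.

H(S) = −Σ p·ln p.
  −(0.320)·ln(0.320) = 0.3646
  −(0.146)·ln(0.146) = 0.2809
  −(0.254)·ln(0.254) = 0.3481
  −(0.280)·ln(0.280) = 0.3564
Sum: 0.3646 + 0.2809 + 0.3481 + 0.3564 = 1.350 nats.

1.350 nats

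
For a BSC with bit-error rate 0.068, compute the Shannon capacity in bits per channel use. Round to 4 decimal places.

Binary symmetric channel: C = 1 − h₂(ε) where h₂ is the binary entropy function.
h₂(0.068) = −0.068·log₂0.068 − 0.932·log₂0.932 = 0.3584.
C = 1 − 0.3584 = 0.6416 bits per channel use.

0.6416 bits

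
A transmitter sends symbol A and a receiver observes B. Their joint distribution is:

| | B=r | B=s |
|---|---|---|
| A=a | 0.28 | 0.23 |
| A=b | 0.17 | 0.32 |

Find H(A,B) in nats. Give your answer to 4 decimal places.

1.3603 nats

H(A,B) = −Σ p(x,y)·ln p(x,y) over all 4 cells.
  cell (a,r): −0.28·ln0.28 = 0.35643
  cell (a,s): −0.23·ln0.23 = 0.33803
  cell (b,r): −0.17·ln0.17 = 0.30123
  cell (b,s): −0.32·ln0.32 = 0.36462
Sum = 1.3603 nats.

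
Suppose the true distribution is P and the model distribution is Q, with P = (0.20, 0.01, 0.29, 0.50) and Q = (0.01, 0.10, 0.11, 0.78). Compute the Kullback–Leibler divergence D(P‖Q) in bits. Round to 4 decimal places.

D(P‖Q) = Σ p·log₂(p/q).
  0.20·log₂(0.20/0.01) = 0.86439
  0.01·log₂(0.01/0.10) = -0.03322
  0.29·log₂(0.29/0.11) = 0.40558
  0.50·log₂(0.50/0.78) = -0.32077
D(P‖Q) = 0.9160 bits.

0.9160 bits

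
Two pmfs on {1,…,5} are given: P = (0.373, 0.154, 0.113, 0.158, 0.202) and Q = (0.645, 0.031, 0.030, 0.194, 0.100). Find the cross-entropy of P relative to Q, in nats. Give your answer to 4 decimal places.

H(P,Q) = −Σ p·ln q.
  −0.373·ln(0.645) = 0.16356
  −0.154·ln(0.031) = 0.53496
  −0.113·ln(0.030) = 0.39624
  −0.158·ln(0.194) = 0.25910
  −0.202·ln(0.100) = 0.46512
H(P,Q) = 1.8190 nats.

1.8190 nats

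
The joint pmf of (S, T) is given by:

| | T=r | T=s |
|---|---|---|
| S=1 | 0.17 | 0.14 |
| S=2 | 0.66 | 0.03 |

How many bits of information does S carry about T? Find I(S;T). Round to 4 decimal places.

0.1718 bits

Marginals: p(S) = (0.3100, 0.6900), p(T) = (0.8300, 0.1700).
I(S;T) = Σ p(x,y)·log₂[p(x,y)/(p(x)p(y))].
  (1,r): 0.17·log₂(0.6607) = -0.10165
  (1,s): 0.14·log₂(2.6565) = 0.19734
  (2,r): 0.66·log₂(1.1524) = 0.13509
  (2,s): 0.03·log₂(0.2558) = -0.05902
Sum = 0.1718 bits.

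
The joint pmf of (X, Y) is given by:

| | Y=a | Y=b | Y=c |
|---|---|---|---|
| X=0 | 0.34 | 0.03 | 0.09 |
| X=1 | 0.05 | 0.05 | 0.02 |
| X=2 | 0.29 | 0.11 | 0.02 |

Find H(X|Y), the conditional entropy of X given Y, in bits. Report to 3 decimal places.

Marginals: p(X) = (0.4600, 0.1200, 0.4200), p(Y) = (0.6800, 0.1900, 0.1300).
H(X|Y) = Σ p(Y) · H(X|Y=·).
  Y=a: p=0.6800, H(X|Y=a) = 1.3012
  Y=b: p=0.1900, H(X|Y=b) = 1.3838
  Y=c: p=0.1300, H(X|Y=c) = 1.1982
Weighted sum = 1.304 bits.

1.304 bits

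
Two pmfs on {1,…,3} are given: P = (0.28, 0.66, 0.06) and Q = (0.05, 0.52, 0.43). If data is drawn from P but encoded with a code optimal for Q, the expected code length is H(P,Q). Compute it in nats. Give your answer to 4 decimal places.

H(P,Q) = −Σ p·ln q.
  −0.28·ln(0.05) = 0.83881
  −0.66·ln(0.52) = 0.43159
  −0.06·ln(0.43) = 0.05064
H(P,Q) = 1.3210 nats.

1.3210 nats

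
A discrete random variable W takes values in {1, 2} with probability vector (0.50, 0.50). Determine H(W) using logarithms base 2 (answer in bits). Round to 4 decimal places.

1.0000 bits

H(W) = −Σ p·log₂ p.
  −(0.50)·log₂(0.50) = 0.50000
  −(0.50)·log₂(0.50) = 0.50000
Sum: 0.50000 + 0.50000 = 1.0000 bits.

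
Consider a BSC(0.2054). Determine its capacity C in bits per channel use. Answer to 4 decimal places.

Binary symmetric channel: C = 1 − h₂(ε) where h₂ is the binary entropy function.
h₂(0.2054) = −0.2054·log₂0.2054 − 0.7946·log₂0.7946 = 0.7326.
C = 1 − 0.7326 = 0.2674 bits per channel use.

0.2674 bits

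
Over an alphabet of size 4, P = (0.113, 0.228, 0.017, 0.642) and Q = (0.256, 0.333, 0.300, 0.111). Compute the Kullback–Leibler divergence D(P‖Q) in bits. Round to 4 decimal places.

D(P‖Q) = Σ p·log₂(p/q).
  0.113·log₂(0.113/0.256) = -0.13332
  0.228·log₂(0.228/0.333) = -0.12460
  0.017·log₂(0.017/0.300) = -0.07040
  0.642·log₂(0.642/0.111) = 1.62555
D(P‖Q) = 1.2972 bits.

1.2972 bits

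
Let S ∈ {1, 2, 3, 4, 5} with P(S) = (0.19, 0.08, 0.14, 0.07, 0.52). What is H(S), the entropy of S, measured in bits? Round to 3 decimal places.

H(S) = −Σ p·log₂ p.
  −(0.19)·log₂(0.19) = 0.4552
  −(0.08)·log₂(0.08) = 0.2915
  −(0.14)·log₂(0.14) = 0.3971
  −(0.07)·log₂(0.07) = 0.2686
  −(0.52)·log₂(0.52) = 0.4906
Sum: 0.4552 + 0.2915 + 0.3971 + 0.2686 + 0.4906 = 1.903 bits.

1.903 bits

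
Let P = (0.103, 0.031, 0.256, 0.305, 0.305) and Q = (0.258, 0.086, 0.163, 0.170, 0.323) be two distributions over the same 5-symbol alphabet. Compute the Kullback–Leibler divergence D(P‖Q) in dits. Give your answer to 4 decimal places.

D(P‖Q) = Σ p·log₁₀(p/q).
  0.103·log₁₀(0.103/0.258) = -0.04107
  0.031·log₁₀(0.031/0.086) = -0.01374
  0.256·log₁₀(0.256/0.163) = 0.05019
  0.305·log₁₀(0.305/0.170) = 0.07742
  0.305·log₁₀(0.305/0.323) = -0.00760
D(P‖Q) = 0.0652 dits.

0.0652 dits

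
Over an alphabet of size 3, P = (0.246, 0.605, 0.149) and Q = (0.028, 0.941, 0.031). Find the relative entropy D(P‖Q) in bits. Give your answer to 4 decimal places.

D(P‖Q) = Σ p·log₂(p/q).
  0.246·log₂(0.246/0.028) = 0.77125
  0.605·log₂(0.605/0.941) = -0.38554
  0.149·log₂(0.149/0.031) = 0.33748
D(P‖Q) = 0.7232 bits.

0.7232 bits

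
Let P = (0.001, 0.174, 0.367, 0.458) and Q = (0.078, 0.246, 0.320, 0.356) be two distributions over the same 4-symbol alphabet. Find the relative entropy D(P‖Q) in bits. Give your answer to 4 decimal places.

0.1458 bits

D(P‖Q) = Σ p·log₂(p/q).
  0.001·log₂(0.001/0.078) = -0.00629
  0.174·log₂(0.174/0.246) = -0.08693
  0.367·log₂(0.367/0.320) = 0.07256
  0.458·log₂(0.458/0.356) = 0.16647
D(P‖Q) = 0.1458 bits.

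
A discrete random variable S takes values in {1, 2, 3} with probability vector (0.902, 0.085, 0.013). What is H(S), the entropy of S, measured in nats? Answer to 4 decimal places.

0.3590 nats

H(S) = −Σ p·ln p.
  −(0.902)·ln(0.902) = 0.09303
  −(0.085)·ln(0.085) = 0.20953
  −(0.013)·ln(0.013) = 0.05646
Sum: 0.09303 + 0.20953 + 0.05646 = 0.3590 nats.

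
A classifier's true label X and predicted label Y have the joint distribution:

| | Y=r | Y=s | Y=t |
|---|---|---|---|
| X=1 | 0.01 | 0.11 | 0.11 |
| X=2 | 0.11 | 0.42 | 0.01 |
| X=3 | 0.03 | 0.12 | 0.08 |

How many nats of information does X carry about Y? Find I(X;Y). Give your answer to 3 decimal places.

Marginals: p(X) = (0.2300, 0.5400, 0.2300), p(Y) = (0.1500, 0.6500, 0.2000).
I(X;Y) = H(X) + H(Y) − H(X,Y).
H(X) = 1.0088, H(Y) = 0.8865, H(X,Y) = 1.7465.
I(X;Y) = 1.0088 + 0.8865 − 1.7465 = 0.149 nats.

0.149 nats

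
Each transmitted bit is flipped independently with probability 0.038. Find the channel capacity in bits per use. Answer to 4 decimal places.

0.7670 bits

Binary symmetric channel: C = 1 − h₂(ε) where h₂ is the binary entropy function.
h₂(0.038) = −0.038·log₂0.038 − 0.962·log₂0.962 = 0.2330.
C = 1 − 0.2330 = 0.7670 bits per channel use.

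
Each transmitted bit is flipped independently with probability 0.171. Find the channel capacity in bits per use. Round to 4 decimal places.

Binary symmetric channel: C = 1 − h₂(ε) where h₂ is the binary entropy function.
h₂(0.171) = −0.171·log₂0.171 − 0.829·log₂0.829 = 0.6600.
C = 1 − 0.6600 = 0.3400 bits per channel use.

0.3400 bits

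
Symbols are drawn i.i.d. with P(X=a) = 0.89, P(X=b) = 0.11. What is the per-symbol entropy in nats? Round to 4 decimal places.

H(X) = −Σ p·ln p.
  −(0.89)·ln(0.89) = 0.10372
  −(0.11)·ln(0.11) = 0.24280
Sum: 0.10372 + 0.24280 = 0.3465 nats.

0.3465 nats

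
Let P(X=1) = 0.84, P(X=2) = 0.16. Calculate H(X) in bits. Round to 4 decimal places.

H(X) = −Σ p·log₂ p.
  −(0.84)·log₂(0.84) = 0.21129
  −(0.16)·log₂(0.16) = 0.42302
Sum: 0.21129 + 0.42302 = 0.6343 bits.

0.6343 bits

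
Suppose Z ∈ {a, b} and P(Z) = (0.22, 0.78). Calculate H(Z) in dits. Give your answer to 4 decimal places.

0.2288 dits

H(Z) = −Σ p·log₁₀ p.
  −(0.22)·log₁₀(0.22) = 0.14467
  −(0.78)·log₁₀(0.78) = 0.08417
Sum: 0.14467 + 0.08417 = 0.2288 dits.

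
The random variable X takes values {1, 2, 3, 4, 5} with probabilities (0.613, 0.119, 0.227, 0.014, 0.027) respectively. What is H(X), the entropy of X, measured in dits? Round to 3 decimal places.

H(X) = −Σ p·log₁₀ p.
  −(0.613)·log₁₀(0.613) = 0.1303
  −(0.119)·log₁₀(0.119) = 0.1100
  −(0.227)·log₁₀(0.227) = 0.1462
  −(0.014)·log₁₀(0.014) = 0.0260
  −(0.027)·log₁₀(0.027) = 0.0424
Sum: 0.1303 + 0.1100 + 0.1462 + 0.0260 + 0.0424 = 0.455 dits.

0.455 dits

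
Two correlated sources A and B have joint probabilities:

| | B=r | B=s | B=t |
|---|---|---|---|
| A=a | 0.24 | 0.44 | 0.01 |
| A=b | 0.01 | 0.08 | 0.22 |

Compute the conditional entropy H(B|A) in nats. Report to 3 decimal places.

0.712 nats

Chain rule: H(B|A) = H(A,B) − H(A).
Marginals: p(A) = (0.6900, 0.3100), p(B) = (0.2500, 0.5200, 0.2300).
H(A,B) = 1.3310 nats; H(A) = 0.6191 nats.
H(B|A) = 1.3310 − 0.6191 = 0.712 nats.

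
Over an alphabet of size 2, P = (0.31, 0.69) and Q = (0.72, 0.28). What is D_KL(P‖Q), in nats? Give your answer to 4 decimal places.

D(P‖Q) = Σ p·ln(p/q).
  0.31·ln(0.31/0.72) = -0.26123
  0.69·ln(0.69/0.28) = 0.62231
D(P‖Q) = 0.3611 nats.

0.3611 nats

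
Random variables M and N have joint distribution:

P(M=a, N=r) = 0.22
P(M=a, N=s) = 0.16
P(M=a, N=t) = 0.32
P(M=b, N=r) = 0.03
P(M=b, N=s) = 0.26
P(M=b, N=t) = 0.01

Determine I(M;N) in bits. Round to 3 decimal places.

0.282 bits

Marginals: p(M) = (0.7000, 0.3000), p(N) = (0.2500, 0.4200, 0.3300).
I(M;N) = H(M) + H(N) − H(M,N).
H(M) = 0.8813, H(N) = 1.5535, H(M,N) = 2.1531.
I(M;N) = 0.8813 + 1.5535 − 2.1531 = 0.282 bits.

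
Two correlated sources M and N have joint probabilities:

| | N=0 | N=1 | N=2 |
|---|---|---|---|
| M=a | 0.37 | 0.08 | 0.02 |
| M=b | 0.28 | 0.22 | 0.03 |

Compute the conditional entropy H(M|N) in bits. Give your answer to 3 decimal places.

Chain rule: H(M|N) = H(M,N) − H(N).
Marginals: p(M) = (0.4700, 0.5300), p(N) = (0.6500, 0.3000, 0.0500).
H(M,N) = 2.0817 bits; H(N) = 1.1412 bits.
H(M|N) = 2.0817 − 1.1412 = 0.941 bits.

0.941 bits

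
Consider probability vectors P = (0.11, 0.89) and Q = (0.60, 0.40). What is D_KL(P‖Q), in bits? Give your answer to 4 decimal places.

0.7577 bits

D(P‖Q) = Σ p·log₂(p/q).
  0.11·log₂(0.11/0.60) = -0.26922
  0.89·log₂(0.89/0.40) = 1.02689
D(P‖Q) = 0.7577 bits.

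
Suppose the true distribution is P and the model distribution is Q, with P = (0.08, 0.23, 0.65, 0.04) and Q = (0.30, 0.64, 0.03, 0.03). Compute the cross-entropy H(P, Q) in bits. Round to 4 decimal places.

H(P,Q) = −Σ p·log₂ q.
  −0.08·log₂(0.30) = 0.13896
  −0.23·log₂(0.64) = 0.14809
  −0.65·log₂(0.03) = 3.28828
  −0.04·log₂(0.03) = 0.20236
H(P,Q) = 3.7777 bits.

3.7777 bits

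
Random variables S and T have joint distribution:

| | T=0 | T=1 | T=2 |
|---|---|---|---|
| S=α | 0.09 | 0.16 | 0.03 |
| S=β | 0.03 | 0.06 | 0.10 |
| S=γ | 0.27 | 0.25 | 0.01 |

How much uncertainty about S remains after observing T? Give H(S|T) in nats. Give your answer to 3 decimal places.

0.868 nats

Marginals: p(S) = (0.2800, 0.1900, 0.5300), p(T) = (0.3900, 0.4700, 0.1400).
H(S|T) = Σ p(T) · H(S|T=·).
  T=0: p=0.3900, H(S|T=0) = 0.7903
  T=1: p=0.4700, H(S|T=1) = 0.9654
  T=2: p=0.1400, H(S|T=2) = 0.7589
Weighted sum = 0.868 nats.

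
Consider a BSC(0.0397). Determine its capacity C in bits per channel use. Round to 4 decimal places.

Binary symmetric channel: C = 1 − h₂(ε) where h₂ is the binary entropy function.
h₂(0.0397) = −0.0397·log₂0.0397 − 0.9603·log₂0.9603 = 0.2409.
C = 1 − 0.2409 = 0.7591 bits per channel use.

0.7591 bits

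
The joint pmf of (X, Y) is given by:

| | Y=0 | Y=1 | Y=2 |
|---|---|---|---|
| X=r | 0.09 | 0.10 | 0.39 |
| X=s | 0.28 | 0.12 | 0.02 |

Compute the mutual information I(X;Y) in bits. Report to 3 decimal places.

0.351 bits

Marginals: p(X) = (0.5800, 0.4200), p(Y) = (0.3700, 0.2200, 0.4100).
I(X;Y) = Σ p(x,y)·log₂[p(x,y)/(p(x)p(y))].
  (r,0): 0.09·log₂(0.4194) = -0.1128
  (r,1): 0.10·log₂(0.7837) = -0.0352
  (r,2): 0.39·log₂(1.6400) = 0.2784
  (s,0): 0.28·log₂(1.8018) = 0.2378
  (s,1): 0.12·log₂(1.2987) = 0.0452
  (s,2): 0.02·log₂(0.1161) = -0.0621
Sum = 0.351 bits.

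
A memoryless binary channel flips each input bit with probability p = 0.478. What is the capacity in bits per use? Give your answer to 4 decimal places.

Binary symmetric channel: C = 1 − h₂(ε) where h₂ is the binary entropy function.
h₂(0.478) = −0.478·log₂0.478 − 0.522·log₂0.522 = 0.9986.
C = 1 − 0.9986 = 0.0014 bits per channel use.

0.0014 bits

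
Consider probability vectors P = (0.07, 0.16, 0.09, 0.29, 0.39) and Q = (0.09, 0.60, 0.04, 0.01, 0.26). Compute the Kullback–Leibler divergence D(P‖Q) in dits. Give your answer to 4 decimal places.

D(P‖Q) = Σ p·log₁₀(p/q).
  0.07·log₁₀(0.07/0.09) = -0.00764
  0.16·log₁₀(0.16/0.60) = -0.09185
  0.09·log₁₀(0.09/0.04) = 0.03170
  0.29·log₁₀(0.29/0.01) = 0.42410
  0.39·log₁₀(0.39/0.26) = 0.06868
D(P‖Q) = 0.4250 dits.

0.4250 dits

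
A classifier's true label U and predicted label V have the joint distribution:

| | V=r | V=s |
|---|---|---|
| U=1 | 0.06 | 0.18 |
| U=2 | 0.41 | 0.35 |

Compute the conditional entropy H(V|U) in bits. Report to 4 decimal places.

0.9513 bits

Marginals: p(U) = (0.2400, 0.7600), p(V) = (0.4700, 0.5300).
H(V|U) = Σ p(U) · H(V|U=·).
  U=1: p=0.2400, H(V|U=1) = 0.8113
  U=2: p=0.7600, H(V|U=2) = 0.9955
Weighted sum = 0.9513 bits.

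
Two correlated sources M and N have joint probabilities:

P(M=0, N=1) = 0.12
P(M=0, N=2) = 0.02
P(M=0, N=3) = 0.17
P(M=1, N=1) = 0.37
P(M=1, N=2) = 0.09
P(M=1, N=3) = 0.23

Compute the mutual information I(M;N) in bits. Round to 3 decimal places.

0.031 bits

Marginals: p(M) = (0.3100, 0.6900), p(N) = (0.4900, 0.1100, 0.4000).
I(M;N) = Σ p(x,y)·log₂[p(x,y)/(p(x)p(y))].
  (0,1): 0.12·log₂(0.7900) = -0.0408
  (0,2): 0.02·log₂(0.5865) = -0.0154
  (0,3): 0.17·log₂(1.3710) = 0.0774
  (1,1): 0.37·log₂(1.0944) = 0.0481
  (1,2): 0.09·log₂(1.1858) = 0.0221
  (1,3): 0.23·log₂(0.8333) = -0.0605
Sum = 0.031 bits.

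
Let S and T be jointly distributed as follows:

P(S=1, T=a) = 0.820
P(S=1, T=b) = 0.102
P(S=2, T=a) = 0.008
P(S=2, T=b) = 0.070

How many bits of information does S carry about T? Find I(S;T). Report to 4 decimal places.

Marginals: p(S) = (0.9220, 0.0780), p(T) = (0.8280, 0.1720).
I(S;T) = H(S) + H(T) − H(S,T).
H(S) = 0.3951, H(T) = 0.6623, H(S,T) = 0.8950.
I(S;T) = 0.3951 + 0.6623 − 0.8950 = 0.1624 bits.

0.1624 bits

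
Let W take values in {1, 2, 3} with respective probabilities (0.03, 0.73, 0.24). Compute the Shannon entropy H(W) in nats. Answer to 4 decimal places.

0.6774 nats

H(W) = −Σ p·ln p.
  −(0.03)·ln(0.03) = 0.10520
  −(0.73)·ln(0.73) = 0.22974
  −(0.24)·ln(0.24) = 0.34251
Sum: 0.10520 + 0.22974 + 0.34251 = 0.6774 nats.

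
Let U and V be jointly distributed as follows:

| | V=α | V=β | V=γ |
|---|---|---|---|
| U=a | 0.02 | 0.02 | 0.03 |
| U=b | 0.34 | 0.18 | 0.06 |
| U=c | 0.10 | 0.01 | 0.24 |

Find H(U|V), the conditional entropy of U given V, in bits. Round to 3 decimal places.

Chain rule: H(U|V) = H(U,V) − H(V).
Marginals: p(U) = (0.0700, 0.5800, 0.3500), p(V) = (0.4600, 0.2100, 0.3300).
H(U,V) = 2.4883 bits; H(V) = 1.5160 bits.
H(U|V) = 2.4883 − 1.5160 = 0.972 bits.

0.972 bits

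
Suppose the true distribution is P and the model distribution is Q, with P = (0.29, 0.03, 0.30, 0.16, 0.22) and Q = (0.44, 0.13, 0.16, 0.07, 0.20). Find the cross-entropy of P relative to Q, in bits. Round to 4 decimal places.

2.3496 bits

H(P,Q) = −Σ p·log₂ q.
  −0.29·log₂(0.44) = 0.34348
  −0.03·log₂(0.13) = 0.08830
  −0.30·log₂(0.16) = 0.79316
  −0.16·log₂(0.07) = 0.61384
  −0.22·log₂(0.20) = 0.51082
H(P,Q) = 2.3496 bits.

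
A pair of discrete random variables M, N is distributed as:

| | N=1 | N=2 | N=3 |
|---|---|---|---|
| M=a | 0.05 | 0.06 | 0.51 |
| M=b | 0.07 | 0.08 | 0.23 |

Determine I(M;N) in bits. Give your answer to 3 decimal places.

Marginals: p(M) = (0.6200, 0.3800), p(N) = (0.1200, 0.1400, 0.7400).
I(M;N) = H(M) + H(N) − H(M,N).
H(M) = 0.9580, H(N) = 1.0856, H(M,N) = 2.0028.
I(M;N) = 0.9580 + 1.0856 − 2.0028 = 0.041 bits.

0.041 bits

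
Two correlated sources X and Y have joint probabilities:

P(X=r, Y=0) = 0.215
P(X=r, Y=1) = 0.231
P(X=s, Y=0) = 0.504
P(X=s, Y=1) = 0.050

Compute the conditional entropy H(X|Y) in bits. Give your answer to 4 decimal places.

0.8226 bits

Chain rule: H(X|Y) = H(X,Y) − H(Y).
Marginals: p(X) = (0.4460, 0.5540), p(Y) = (0.7190, 0.2810).
H(X,Y) = 1.6794 bits; H(Y) = 0.8568 bits.
H(X|Y) = 1.6794 − 0.8568 = 0.8226 bits.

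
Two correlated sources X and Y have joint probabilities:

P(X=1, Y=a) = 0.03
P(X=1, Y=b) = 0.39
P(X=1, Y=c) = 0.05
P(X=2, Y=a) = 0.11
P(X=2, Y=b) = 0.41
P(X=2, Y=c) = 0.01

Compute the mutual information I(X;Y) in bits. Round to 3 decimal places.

Marginals: p(X) = (0.4700, 0.5300), p(Y) = (0.1400, 0.8000, 0.0600).
I(X;Y) = H(X) + H(Y) − H(X,Y).
H(X) = 0.9974, H(Y) = 0.8982, H(X,Y) = 1.8418.
I(X;Y) = 0.9974 + 0.8982 − 1.8418 = 0.054 bits.

0.054 bits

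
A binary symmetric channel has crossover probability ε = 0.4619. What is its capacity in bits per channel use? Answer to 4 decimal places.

Binary symmetric channel: C = 1 − h₂(ε) where h₂ is the binary entropy function.
h₂(0.4619) = −0.4619·log₂0.4619 − 0.5381·log₂0.5381 = 0.9958.
C = 1 − 0.9958 = 0.0042 bits per channel use.

0.0042 bits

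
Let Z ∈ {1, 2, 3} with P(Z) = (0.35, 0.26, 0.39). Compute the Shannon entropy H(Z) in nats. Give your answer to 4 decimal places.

H(Z) = −Σ p·ln p.
  −(0.35)·ln(0.35) = 0.36744
  −(0.26)·ln(0.26) = 0.35024
  −(0.39)·ln(0.39) = 0.36723
Sum: 0.36744 + 0.35024 + 0.36723 = 1.0849 nats.

1.0849 nats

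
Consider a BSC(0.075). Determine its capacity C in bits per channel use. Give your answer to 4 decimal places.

Binary symmetric channel: C = 1 − h₂(ε) where h₂ is the binary entropy function.
h₂(0.075) = −0.075·log₂0.075 − 0.925·log₂0.925 = 0.3843.
C = 1 − 0.3843 = 0.6157 bits per channel use.

0.6157 bits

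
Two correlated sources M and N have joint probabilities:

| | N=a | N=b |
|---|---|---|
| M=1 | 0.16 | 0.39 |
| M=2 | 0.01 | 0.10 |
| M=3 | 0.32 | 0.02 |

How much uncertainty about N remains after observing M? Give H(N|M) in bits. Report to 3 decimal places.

0.637 bits

Marginals: p(M) = (0.5500, 0.1100, 0.3400), p(N) = (0.4900, 0.5100).
H(N|M) = Σ p(M) · H(N|M=·).
  M=1: p=0.5500, H(N|M=1) = 0.8699
  M=2: p=0.1100, H(N|M=2) = 0.4395
  M=3: p=0.3400, H(N|M=3) = 0.3228
Weighted sum = 0.637 bits.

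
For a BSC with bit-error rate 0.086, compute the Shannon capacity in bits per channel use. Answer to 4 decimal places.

Binary symmetric channel: C = 1 − h₂(ε) where h₂ is the binary entropy function.
h₂(0.086) = −0.086·log₂0.086 − 0.914·log₂0.914 = 0.4230.
C = 1 − 0.4230 = 0.5770 bits per channel use.

0.5770 bits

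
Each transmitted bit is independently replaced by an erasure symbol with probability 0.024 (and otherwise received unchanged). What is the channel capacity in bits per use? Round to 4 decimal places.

Binary erasure channel: capacity C = 1 − ε.
C = 1 − 0.024 = 0.9760 bits per channel use.

0.9760 bits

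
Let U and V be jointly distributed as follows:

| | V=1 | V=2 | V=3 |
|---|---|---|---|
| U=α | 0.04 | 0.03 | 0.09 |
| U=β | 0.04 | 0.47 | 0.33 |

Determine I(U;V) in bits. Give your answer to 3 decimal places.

0.076 bits

Marginals: p(U) = (0.1600, 0.8400), p(V) = (0.0800, 0.5000, 0.4200).
I(U;V) = Σ p(x,y)·log₂[p(x,y)/(p(x)p(y))].
  (α,1): 0.04·log₂(3.1250) = 0.0658
  (α,2): 0.03·log₂(0.3750) = -0.0425
  (α,3): 0.09·log₂(1.3393) = 0.0379
  (β,1): 0.04·log₂(0.5952) = -0.0299
  (β,2): 0.47·log₂(1.1190) = 0.0763
  (β,3): 0.33·log₂(0.9354) = -0.0318
Sum = 0.076 bits.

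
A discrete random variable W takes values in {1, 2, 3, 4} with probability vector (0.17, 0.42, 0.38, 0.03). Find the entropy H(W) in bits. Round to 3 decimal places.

H(W) = −Σ p·log₂ p.
  −(0.17)·log₂(0.17) = 0.4346
  −(0.42)·log₂(0.42) = 0.5256
  −(0.38)·log₂(0.38) = 0.5305
  −(0.03)·log₂(0.03) = 0.1518
Sum: 0.4346 + 0.5256 + 0.5305 + 0.1518 = 1.642 bits.

1.642 bits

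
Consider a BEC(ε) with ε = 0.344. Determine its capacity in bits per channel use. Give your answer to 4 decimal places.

0.6560 bits

Binary erasure channel: capacity C = 1 − ε.
C = 1 − 0.344 = 0.6560 bits per channel use.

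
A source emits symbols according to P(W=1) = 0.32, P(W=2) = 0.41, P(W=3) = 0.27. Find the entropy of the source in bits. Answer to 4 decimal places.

H(W) = −Σ p·log₂ p.
  −(0.32)·log₂(0.32) = 0.52603
  −(0.41)·log₂(0.41) = 0.52738
  −(0.27)·log₂(0.27) = 0.51002
Sum: 0.52603 + 0.52738 + 0.51002 = 1.5634 bits.

1.5634 bits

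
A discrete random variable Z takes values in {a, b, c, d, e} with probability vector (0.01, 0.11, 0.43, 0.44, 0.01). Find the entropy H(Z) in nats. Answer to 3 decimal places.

H(Z) = −Σ p·ln p.
  −(0.01)·ln(0.01) = 0.0461
  −(0.11)·ln(0.11) = 0.2428
  −(0.43)·ln(0.43) = 0.3629
  −(0.44)·ln(0.44) = 0.3612
  −(0.01)·ln(0.01) = 0.0461
Sum: 0.0461 + 0.2428 + 0.3629 + 0.3612 + 0.0461 = 1.059 nats.

1.059 nats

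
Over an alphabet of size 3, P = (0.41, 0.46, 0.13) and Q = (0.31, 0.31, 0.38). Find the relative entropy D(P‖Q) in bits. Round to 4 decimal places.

0.2261 bits

D(P‖Q) = Σ p·log₂(p/q).
  0.41·log₂(0.41/0.31) = 0.16538
  0.46·log₂(0.46/0.31) = 0.26191
  0.13·log₂(0.13/0.38) = -0.20117
D(P‖Q) = 0.2261 bits.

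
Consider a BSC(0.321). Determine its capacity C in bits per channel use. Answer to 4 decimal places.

0.0945 bits

Binary symmetric channel: C = 1 − h₂(ε) where h₂ is the binary entropy function.
h₂(0.321) = −0.321·log₂0.321 − 0.679·log₂0.679 = 0.9055.
C = 1 − 0.9055 = 0.0945 bits per channel use.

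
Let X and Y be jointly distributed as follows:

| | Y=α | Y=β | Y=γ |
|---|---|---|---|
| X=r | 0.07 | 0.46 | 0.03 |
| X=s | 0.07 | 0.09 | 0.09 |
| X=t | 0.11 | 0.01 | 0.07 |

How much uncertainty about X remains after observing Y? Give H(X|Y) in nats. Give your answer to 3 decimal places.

0.756 nats

Chain rule: H(X|Y) = H(X,Y) − H(Y).
Marginals: p(X) = (0.5600, 0.2500, 0.1900), p(Y) = (0.2500, 0.5600, 0.1900).
H(X,Y) = 1.7431 nats; H(Y) = 0.9868 nats.
H(X|Y) = 1.7431 − 0.9868 = 0.756 nats.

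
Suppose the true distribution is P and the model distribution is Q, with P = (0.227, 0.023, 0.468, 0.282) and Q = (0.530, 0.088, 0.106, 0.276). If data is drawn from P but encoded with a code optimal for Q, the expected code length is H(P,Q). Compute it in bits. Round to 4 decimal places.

2.3276 bits

H(P,Q) = −Σ p·log₂ q.
  −0.227·log₂(0.530) = 0.20792
  −0.023·log₂(0.088) = 0.08065
  −0.468·log₂(0.106) = 1.51532
  −0.282·log₂(0.276) = 0.52375
H(P,Q) = 2.3276 bits.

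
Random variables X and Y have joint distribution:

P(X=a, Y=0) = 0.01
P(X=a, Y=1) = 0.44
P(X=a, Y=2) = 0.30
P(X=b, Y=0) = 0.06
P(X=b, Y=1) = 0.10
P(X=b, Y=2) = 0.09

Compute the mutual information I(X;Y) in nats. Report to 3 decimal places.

Marginals: p(X) = (0.7500, 0.2500), p(Y) = (0.0700, 0.5400, 0.3900).
I(X;Y) = Σ p(x,y)·ln[p(x,y)/(p(x)p(y))].
  (a,0): 0.01·ln(0.1905) = -0.0166
  (a,1): 0.44·ln(1.0864) = 0.0365
  (a,2): 0.30·ln(1.0256) = 0.0076
  (b,0): 0.06·ln(3.4286) = 0.0739
  (b,1): 0.10·ln(0.7407) = -0.0300
  (b,2): 0.09·ln(0.9231) = -0.0072
Sum = 0.064 nats.

0.064 nats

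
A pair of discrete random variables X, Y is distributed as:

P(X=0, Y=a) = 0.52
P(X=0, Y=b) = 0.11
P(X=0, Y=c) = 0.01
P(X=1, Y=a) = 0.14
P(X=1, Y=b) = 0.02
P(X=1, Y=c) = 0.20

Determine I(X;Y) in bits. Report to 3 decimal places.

Marginals: p(X) = (0.6400, 0.3600), p(Y) = (0.6600, 0.1300, 0.2100).
I(X;Y) = H(X) + H(Y) − H(X,Y).
H(X) = 0.9427, H(Y) = 1.2511, H(X,Y) = 1.8817.
I(X;Y) = 0.9427 + 1.2511 − 1.8817 = 0.312 bits.

0.312 bits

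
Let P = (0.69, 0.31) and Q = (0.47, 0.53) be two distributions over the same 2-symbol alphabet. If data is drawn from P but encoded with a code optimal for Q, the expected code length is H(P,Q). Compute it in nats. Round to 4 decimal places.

0.7178 nats

H(P,Q) = −Σ p·ln q.
  −0.69·ln(0.47) = 0.52097
  −0.31·ln(0.53) = 0.19681
H(P,Q) = 0.7178 nats.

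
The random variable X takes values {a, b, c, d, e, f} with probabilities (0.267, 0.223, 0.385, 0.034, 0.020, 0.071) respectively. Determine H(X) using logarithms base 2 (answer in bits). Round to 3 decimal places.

2.071 bits

H(X) = −Σ p·log₂ p.
  −(0.267)·log₂(0.267) = 0.5087
  −(0.223)·log₂(0.223) = 0.4828
  −(0.385)·log₂(0.385) = 0.5302
  −(0.034)·log₂(0.034) = 0.1659
  −(0.020)·log₂(0.020) = 0.1129
  −(0.071)·log₂(0.071) = 0.2709
Sum: 0.5087 + 0.4828 + 0.5302 + 0.1659 + 0.1129 + 0.2709 = 2.071 bits.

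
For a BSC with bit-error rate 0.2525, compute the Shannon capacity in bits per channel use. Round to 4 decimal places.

Binary symmetric channel: C = 1 − h₂(ε) where h₂ is the binary entropy function.
h₂(0.2525) = −0.2525·log₂0.2525 − 0.7475·log₂0.7475 = 0.8152.
C = 1 − 0.8152 = 0.1848 bits per channel use.

0.1848 bits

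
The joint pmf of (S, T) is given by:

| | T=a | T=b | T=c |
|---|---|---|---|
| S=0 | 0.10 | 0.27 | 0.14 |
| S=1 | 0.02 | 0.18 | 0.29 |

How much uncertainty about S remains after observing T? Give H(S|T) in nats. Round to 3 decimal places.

0.628 nats

Chain rule: H(S|T) = H(S,T) − H(T).
Marginals: p(S) = (0.5100, 0.4900), p(T) = (0.1200, 0.4500, 0.4300).
H(S,T) = 1.6049 nats; H(T) = 0.9767 nats.
H(S|T) = 1.6049 − 0.9767 = 0.628 nats.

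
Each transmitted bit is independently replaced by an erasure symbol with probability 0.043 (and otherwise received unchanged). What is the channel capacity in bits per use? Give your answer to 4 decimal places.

Binary erasure channel: capacity C = 1 − ε.
C = 1 − 0.043 = 0.9570 bits per channel use.

0.9570 bits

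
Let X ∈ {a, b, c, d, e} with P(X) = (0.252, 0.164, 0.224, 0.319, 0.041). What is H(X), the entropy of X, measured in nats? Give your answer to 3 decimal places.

H(X) = −Σ p·ln p.
  −(0.252)·ln(0.252) = 0.3473
  −(0.164)·ln(0.164) = 0.2965
  −(0.224)·ln(0.224) = 0.3351
  −(0.319)·ln(0.319) = 0.3645
  −(0.041)·ln(0.041) = 0.1310
Sum: 0.3473 + 0.2965 + 0.3351 + 0.3645 + 0.1310 = 1.474 nats.

1.474 nats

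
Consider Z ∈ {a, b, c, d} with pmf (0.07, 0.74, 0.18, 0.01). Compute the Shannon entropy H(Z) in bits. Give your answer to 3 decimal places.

H(Z) = −Σ p·log₂ p.
  −(0.07)·log₂(0.07) = 0.2686
  −(0.74)·log₂(0.74) = 0.3215
  −(0.18)·log₂(0.18) = 0.4453
  −(0.01)·log₂(0.01) = 0.0664
Sum: 0.2686 + 0.3215 + 0.4453 + 0.0664 = 1.102 bits.

1.102 bits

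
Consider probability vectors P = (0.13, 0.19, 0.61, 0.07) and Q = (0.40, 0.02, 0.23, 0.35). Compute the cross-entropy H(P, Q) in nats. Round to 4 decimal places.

H(P,Q) = −Σ p·ln q.
  −0.13·ln(0.40) = 0.11912
  −0.19·ln(0.02) = 0.74328
  −0.61·ln(0.23) = 0.89650
  −0.07·ln(0.35) = 0.07349
H(P,Q) = 1.8324 nats.

1.8324 nats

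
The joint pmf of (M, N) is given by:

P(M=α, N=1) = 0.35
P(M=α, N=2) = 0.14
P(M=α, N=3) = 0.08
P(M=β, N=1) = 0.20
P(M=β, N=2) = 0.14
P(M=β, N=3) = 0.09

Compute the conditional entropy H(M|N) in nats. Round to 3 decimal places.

0.672 nats

Chain rule: H(M|N) = H(M,N) − H(N).
Marginals: p(M) = (0.5700, 0.4300), p(N) = (0.5500, 0.2800, 0.1700).
H(M,N) = 1.6586 nats; H(N) = 0.9865 nats.
H(M|N) = 1.6586 − 0.9865 = 0.672 nats.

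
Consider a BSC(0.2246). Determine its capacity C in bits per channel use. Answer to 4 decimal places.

0.2315 bits

Binary symmetric channel: C = 1 − h₂(ε) where h₂ is the binary entropy function.
h₂(0.2246) = −0.2246·log₂0.2246 − 0.7754·log₂0.7754 = 0.7685.
C = 1 − 0.7685 = 0.2315 bits per channel use.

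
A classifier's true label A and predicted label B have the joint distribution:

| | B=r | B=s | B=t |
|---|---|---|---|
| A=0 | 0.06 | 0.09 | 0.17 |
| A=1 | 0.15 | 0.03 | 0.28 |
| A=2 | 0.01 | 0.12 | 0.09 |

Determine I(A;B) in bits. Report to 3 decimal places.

0.163 bits

Marginals: p(A) = (0.3200, 0.4600, 0.2200), p(B) = (0.2200, 0.2400, 0.5400).
I(A;B) = H(A) + H(B) − H(A,B).
H(A) = 1.5219, H(B) = 1.4548, H(A,B) = 2.8135.
I(A;B) = 1.5219 + 1.4548 − 2.8135 = 0.163 bits.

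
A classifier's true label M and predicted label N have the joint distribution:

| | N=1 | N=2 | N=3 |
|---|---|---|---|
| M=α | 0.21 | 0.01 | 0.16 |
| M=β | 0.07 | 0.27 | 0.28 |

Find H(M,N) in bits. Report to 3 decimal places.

2.255 bits

H(M,N) = −Σ p(x,y)·log₂ p(x,y) over all 6 cells.
  cell (α,1): −0.21·log₂0.21 = 0.4728
  cell (α,2): −0.01·log₂0.01 = 0.0664
  cell (α,3): −0.16·log₂0.16 = 0.4230
  cell (β,1): −0.07·log₂0.07 = 0.2686
  cell (β,2): −0.27·log₂0.27 = 0.5100
  cell (β,3): −0.28·log₂0.28 = 0.5142
Sum = 2.255 bits.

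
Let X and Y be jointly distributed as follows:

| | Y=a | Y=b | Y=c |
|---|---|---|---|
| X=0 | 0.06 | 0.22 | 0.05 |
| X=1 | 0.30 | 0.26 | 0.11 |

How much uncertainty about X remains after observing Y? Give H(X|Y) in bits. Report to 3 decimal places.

0.855 bits

Marginals: p(X) = (0.3300, 0.6700), p(Y) = (0.3600, 0.4800, 0.1600).
H(X|Y) = Σ p(Y) · H(X|Y=·).
  Y=a: p=0.3600, H(X|Y=a) = 0.6500
  Y=b: p=0.4800, H(X|Y=b) = 0.9950
  Y=c: p=0.1600, H(X|Y=c) = 0.8960
Weighted sum = 0.855 bits.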